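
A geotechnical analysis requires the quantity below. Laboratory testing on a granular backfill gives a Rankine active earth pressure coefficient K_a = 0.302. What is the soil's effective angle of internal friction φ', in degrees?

K_a = tan²(45° − φ/2) ⇒ 45° − φ/2 = arctan(√0.302) = 28.79°.
φ = 2(45° − 28.79°) = 32.42°.

32.4°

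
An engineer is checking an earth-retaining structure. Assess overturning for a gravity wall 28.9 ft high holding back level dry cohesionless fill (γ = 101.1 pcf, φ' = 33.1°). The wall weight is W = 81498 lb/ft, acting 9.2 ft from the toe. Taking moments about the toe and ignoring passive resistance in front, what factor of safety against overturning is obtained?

K_a = tan²(45° − 33.1°/2) = 0.2936.
P_a = ½K_aγH² = 0.5×0.2936×101.1×28.9² = 12390 lb/ft, acting at H/3 = 9.633 ft above the base.
Overturning moment M_o = P_a × H/3 = 12390 × 9.633 = 119400.
Resisting moment M_r = W × 9.2 = 81498 × 9.2 = 749800.
FS_overturning = M_r/M_o = 749800/119400 = 6.279.

6.28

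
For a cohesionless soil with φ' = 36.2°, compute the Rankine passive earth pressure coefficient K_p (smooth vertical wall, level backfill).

K_p = (1 + sin φ)/(1 − sin φ) = tan²(45° + 36.2°/2) = 3.885.

3.89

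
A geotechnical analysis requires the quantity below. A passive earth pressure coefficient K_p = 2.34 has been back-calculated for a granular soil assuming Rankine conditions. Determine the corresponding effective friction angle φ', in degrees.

K_p = (1+sin φ)/(1−sin φ) ⇒ sin φ = (K_p − 1)/(K_p + 1) = 0.4012.
φ = arcsin(0.4012) = 23.65°.

23.7°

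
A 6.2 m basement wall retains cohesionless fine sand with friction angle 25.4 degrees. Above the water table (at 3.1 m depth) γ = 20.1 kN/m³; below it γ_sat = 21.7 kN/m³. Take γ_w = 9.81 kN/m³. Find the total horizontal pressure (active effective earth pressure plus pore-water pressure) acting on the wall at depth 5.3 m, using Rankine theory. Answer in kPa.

56.9 kPa

K_a = (1 − sin φ)/(1 + sin φ) = 0.3996.
γ' = 21.7 − 9.81 = 11.89 kN/m³.
Effective vertical stress at 5.3 m: σ'_v = 20.1×3.1 + 11.89×2.20 = 88.47 kPa.
σ'_h = K_a σ'_v = 0.3996 × 88.47 = 35.36 kPa; u = γ_w × 2.20 = 21.58 kPa.
Total σ_h = 35.36 + 21.58 = 56.94 kPa.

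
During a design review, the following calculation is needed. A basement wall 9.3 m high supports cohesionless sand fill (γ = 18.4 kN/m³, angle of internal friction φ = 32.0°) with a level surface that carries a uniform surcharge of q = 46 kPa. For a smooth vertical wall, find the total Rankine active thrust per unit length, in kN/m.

376 kN/m

K_a = tan²(45° − φ/2) = 0.3073.
Soil triangle: ½ K_a γ H² = 0.5×0.3073×18.4×9.3² = 244.5 kN/m.
Surcharge rectangle: K_a q H = 0.3073×46×9.3 = 131.4 kN/m.
Total = 244.5 + 131.4 = 375.9 kN/m.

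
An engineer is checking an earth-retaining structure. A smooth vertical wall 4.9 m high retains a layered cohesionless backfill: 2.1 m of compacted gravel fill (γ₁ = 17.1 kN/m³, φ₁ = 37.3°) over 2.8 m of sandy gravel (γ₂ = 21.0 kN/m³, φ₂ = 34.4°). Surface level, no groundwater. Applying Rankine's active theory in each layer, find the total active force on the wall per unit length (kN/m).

60.1 kN/m

K_a1 = tan²(45°−37.3°/2) = 0.2453; K_a2 = tan²(45°−34.4°/2) = 0.2780.
Layer 1: σ at base = K_a1 γ₁ h₁ = 8.810 kPa; P₁ = ½×8.810×2.1 = 9.251.
Layer 2: σ_v at top = γ₁h₁ = 35.91; σ_h top = K_a2×35.91 = 9.982; σ_h base = K_a2×(35.91+21.0×2.8) = 26.33.
P₂ = ½(9.982+26.33)×2.8 = 50.83. Total P_a = 9.251+50.83 = 60.08 kN/m.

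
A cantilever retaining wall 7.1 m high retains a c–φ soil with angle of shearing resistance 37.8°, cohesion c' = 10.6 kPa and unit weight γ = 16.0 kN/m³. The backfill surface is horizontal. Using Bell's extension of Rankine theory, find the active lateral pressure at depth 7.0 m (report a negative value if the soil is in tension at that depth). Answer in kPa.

K_a = (1 − sin φ)/(1 + sin φ) = 0.2400.
σ_a = K_a γ z − 2c√K_a = 0.2400×16.0×7.0 − 2×10.6×0.4899 = 16.49 kPa.

16.5 kPa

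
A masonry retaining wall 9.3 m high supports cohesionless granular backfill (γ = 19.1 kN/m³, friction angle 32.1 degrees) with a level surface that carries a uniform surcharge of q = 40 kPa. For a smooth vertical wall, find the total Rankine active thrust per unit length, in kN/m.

367 kN/m

K_a = tan²(45° − φ/2) = 0.3060.
Soil triangle: ½ K_a γ H² = 0.5×0.3060×19.1×9.3² = 252.7 kN/m.
Surcharge rectangle: K_a q H = 0.3060×40×9.3 = 113.8 kN/m.
Total = 252.7 + 113.8 = 366.6 kN/m.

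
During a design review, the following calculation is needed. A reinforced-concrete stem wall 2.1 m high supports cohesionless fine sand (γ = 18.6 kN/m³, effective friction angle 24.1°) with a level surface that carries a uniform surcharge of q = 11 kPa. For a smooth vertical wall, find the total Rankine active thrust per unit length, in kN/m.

K_a = tan²(45° − φ/2) = 0.4201.
Soil triangle: ½ K_a γ H² = 0.5×0.4201×18.6×2.1² = 17.23 kN/m.
Surcharge rectangle: K_a q H = 0.4201×11×2.1 = 9.705 kN/m.
Total = 17.23 + 9.705 = 26.94 kN/m.

26.9 kN/m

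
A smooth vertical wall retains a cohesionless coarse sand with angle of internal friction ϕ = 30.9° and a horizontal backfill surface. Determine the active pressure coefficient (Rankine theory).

0.321

K_a = tan²(45° − φ/2) = tan²(29.55°) = 0.3214.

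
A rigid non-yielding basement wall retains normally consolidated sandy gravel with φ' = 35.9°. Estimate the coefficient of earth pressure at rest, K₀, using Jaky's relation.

0.414

K₀ = 1 − sin φ' = 1 − sin 35.9° = 0.4136.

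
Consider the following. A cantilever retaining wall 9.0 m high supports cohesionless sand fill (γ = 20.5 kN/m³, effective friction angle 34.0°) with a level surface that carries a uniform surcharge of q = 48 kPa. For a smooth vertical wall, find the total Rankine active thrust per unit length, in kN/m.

357 kN/m

K_a = tan²(45° − φ/2) = 0.2827.
Soil triangle: ½ K_a γ H² = 0.5×0.2827×20.5×9.0² = 234.7 kN/m.
Surcharge rectangle: K_a q H = 0.2827×48×9.0 = 122.1 kN/m.
Total = 234.7 + 122.1 = 356.9 kN/m.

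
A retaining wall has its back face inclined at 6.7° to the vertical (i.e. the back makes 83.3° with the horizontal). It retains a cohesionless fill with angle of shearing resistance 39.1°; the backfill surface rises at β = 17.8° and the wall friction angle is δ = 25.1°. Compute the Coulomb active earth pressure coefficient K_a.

K_a = sin²(α+φ) / [sin²α · sin(α−δ) · (1 + √{sin(φ+δ)sin(φ−β) / (sin(α−δ)sin(α+β))})²].
With α = 83.3°, φ = 39.1°, δ = 25.1°, β = 17.8°: K_a = 0.3216.

0.322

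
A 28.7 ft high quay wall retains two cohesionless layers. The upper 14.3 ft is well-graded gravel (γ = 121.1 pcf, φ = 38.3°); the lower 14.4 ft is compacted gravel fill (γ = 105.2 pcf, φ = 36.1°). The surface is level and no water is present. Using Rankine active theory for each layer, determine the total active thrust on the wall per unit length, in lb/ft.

12200 lb/ft

K_a1 = tan²(45°−38.3°/2) = 0.2347; K_a2 = tan²(45°−36.1°/2) = 0.2585.
Layer 1: σ at base = K_a1 γ₁ h₁ = 406.5 psf; P₁ = ½×406.5×14.3 = 2906.
Layer 2: σ_v at top = γ₁h₁ = 1732; σ_h top = K_a2×1732 = 447.6; σ_h base = K_a2×(1732+105.2×14.4) = 839.2.
P₂ = ½(447.6+839.2)×14.4 = 9266. Total P_a = 2906+9266 = 12170 lb/ft.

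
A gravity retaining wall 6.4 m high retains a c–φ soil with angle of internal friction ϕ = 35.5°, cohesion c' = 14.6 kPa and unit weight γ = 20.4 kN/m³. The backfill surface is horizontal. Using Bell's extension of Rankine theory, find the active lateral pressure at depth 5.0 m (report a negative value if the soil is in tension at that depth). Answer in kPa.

12.0 kPa

K_a = (1 − sin φ)/(1 + sin φ) = 0.2653.
σ_a = K_a γ z − 2c√K_a = 0.2653×20.4×5.0 − 2×14.6×0.5150 = 12.02 kPa.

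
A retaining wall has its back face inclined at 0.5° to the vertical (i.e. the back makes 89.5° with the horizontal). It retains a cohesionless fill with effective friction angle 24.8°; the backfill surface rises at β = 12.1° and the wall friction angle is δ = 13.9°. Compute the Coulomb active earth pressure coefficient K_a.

K_a = sin²(α+φ) / [sin²α · sin(α−δ) · (1 + √{sin(φ+δ)sin(φ−β) / (sin(α−δ)sin(α+β))})²].
With α = 89.5°, φ = 24.8°, δ = 13.9°, β = 12.1°: K_a = 0.4500.

0.450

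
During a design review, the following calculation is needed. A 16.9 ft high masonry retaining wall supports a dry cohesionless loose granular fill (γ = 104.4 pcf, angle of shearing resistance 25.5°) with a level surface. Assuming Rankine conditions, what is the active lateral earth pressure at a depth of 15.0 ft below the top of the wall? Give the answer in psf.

623 psf

K_a = (1 − sin φ)/(1 + sin φ) = 0.3981.
σ_h = K_a γ z = 0.3981 × 104.4 × 15.0 = 623.4 psf.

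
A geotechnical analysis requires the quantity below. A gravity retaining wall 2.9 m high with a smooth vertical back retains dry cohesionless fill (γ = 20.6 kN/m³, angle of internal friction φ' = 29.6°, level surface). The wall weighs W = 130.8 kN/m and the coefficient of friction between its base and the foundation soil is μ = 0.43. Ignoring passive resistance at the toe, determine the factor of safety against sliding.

K_a = tan²(45° − 29.6°/2) = 0.3387.
P_a = ½K_aγH² = 0.5×0.3387×20.6×2.9² = 29.34 kN/m, acting at H/3 = 0.9667 m above the base.
FS_sliding = μW / P_a = 0.43×130.8 / 29.34 = 1.917.

1.92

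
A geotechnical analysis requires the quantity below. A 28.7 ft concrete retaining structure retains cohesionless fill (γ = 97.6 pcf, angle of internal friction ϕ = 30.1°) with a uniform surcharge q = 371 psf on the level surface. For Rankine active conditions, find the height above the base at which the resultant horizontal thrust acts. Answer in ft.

K_a = 0.3320.
Triangular part P₁ = ½K_aγH² = 13340 at H/3 = 9.567 ft; rectangular part P₂ = K_a q H = 3535 at H/2 = 14.35 ft.
ȳ = (P₁·9.567 + P₂·14.35)/(P₁+P₂) = 10.57 ft.

10.6 ft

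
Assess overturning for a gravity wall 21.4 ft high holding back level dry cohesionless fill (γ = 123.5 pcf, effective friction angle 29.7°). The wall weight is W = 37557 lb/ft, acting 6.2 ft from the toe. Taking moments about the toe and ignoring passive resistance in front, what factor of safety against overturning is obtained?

K_a = tan²(45° − 29.7°/2) = 0.3374.
P_a = ½K_aγH² = 0.5×0.3374×123.5×21.4² = 9541 lb/ft, acting at H/3 = 7.133 ft above the base.
Overturning moment M_o = P_a × H/3 = 9541 × 7.133 = 68060.
Resisting moment M_r = W × 6.2 = 37557 × 6.2 = 232900.
FS_overturning = M_r/M_o = 232900/68060 = 3.421.

3.42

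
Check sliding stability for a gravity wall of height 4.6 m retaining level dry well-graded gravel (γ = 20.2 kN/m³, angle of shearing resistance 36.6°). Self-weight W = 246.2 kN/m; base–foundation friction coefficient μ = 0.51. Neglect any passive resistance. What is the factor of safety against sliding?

K_a = tan²(45° − 36.6°/2) = 0.2530.
P_a = ½K_aγH² = 0.5×0.2530×20.2×4.6² = 54.06 kN/m, acting at H/3 = 1.533 m above the base.
FS_sliding = μW / P_a = 0.51×246.2 / 54.06 = 2.323.

2.32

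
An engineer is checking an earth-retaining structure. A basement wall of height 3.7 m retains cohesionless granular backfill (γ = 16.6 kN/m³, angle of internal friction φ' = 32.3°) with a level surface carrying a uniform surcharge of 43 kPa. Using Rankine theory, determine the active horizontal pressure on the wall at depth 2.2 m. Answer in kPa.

K_a = (1 − sin φ)/(1 + sin φ) = 0.3035.
σ_v = γz + q = 16.6 × 2.2 + 43 = 79.52 kPa.
σ_h = K_a σ_v = 0.3035 × 79.52 = 24.13 kPa.

24.1 kPa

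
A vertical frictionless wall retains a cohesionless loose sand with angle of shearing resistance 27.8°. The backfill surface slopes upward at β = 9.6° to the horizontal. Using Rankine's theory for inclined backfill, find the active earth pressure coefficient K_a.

0.382

K_a = cos β · (cos β − √(cos²β − cos²φ)) / (cos β + √(cos²β − cos²φ)).
cos β = 0.9860, cos φ = 0.8846, √(cos²β − cos²φ) = 0.4356.
K_a = 0.9860 × (0.9860 − 0.4356)/(0.9860 + 0.4356) = 0.3818.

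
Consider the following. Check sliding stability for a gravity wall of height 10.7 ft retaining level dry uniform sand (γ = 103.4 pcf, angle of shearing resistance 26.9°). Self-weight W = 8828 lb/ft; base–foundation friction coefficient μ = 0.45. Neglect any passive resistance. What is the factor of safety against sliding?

1.78

K_a = tan²(45° − 26.9°/2) = 0.3770.
P_a = ½K_aγH² = 0.5×0.3770×103.4×10.7² = 2232 lb/ft, acting at H/3 = 3.567 ft above the base.
FS_sliding = μW / P_a = 0.45×8828 / 2232 = 1.780.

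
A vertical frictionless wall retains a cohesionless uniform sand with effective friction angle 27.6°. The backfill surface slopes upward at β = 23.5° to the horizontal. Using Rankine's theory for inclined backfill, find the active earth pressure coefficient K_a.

0.542

K_a = cos β · (cos β − √(cos²β − cos²φ)) / (cos β + √(cos²β − cos²φ)).
cos β = 0.9171, cos φ = 0.8862, √(cos²β − cos²φ) = 0.2359.
K_a = 0.9171 × (0.9171 − 0.2359)/(0.9171 + 0.2359) = 0.5418.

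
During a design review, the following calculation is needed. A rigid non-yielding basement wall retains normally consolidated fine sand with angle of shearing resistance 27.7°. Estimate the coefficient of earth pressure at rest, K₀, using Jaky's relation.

0.535

K₀ = 1 − sin φ' = 1 − sin 27.7° = 0.5352.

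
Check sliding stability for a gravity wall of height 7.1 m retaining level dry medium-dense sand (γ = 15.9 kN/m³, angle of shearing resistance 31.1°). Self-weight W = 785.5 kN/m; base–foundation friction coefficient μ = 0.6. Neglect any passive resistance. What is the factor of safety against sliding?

3.69

K_a = tan²(45° − 31.1°/2) = 0.3188.
P_a = ½K_aγH² = 0.5×0.3188×15.9×7.1² = 127.8 kN/m, acting at H/3 = 2.367 m above the base.
FS_sliding = μW / P_a = 0.6×785.5 / 127.8 = 3.689.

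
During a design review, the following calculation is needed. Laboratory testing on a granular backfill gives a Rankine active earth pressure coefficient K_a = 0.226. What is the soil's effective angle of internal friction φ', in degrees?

39.1°

K_a = tan²(45° − φ/2) ⇒ 45° − φ/2 = arctan(√0.226) = 25.43°.
φ = 2(45° − 25.43°) = 39.15°.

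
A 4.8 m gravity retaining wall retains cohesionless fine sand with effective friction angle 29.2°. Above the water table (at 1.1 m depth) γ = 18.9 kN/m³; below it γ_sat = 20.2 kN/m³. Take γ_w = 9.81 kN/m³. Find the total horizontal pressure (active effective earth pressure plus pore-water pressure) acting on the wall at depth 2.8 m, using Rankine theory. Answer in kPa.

K_a = (1 − sin φ)/(1 + sin φ) = 0.3442.
γ' = 20.2 − 9.81 = 10.39 kN/m³.
Effective vertical stress at 2.8 m: σ'_v = 18.9×1.1 + 10.39×1.70 = 38.45 kPa.
σ'_h = K_a σ'_v = 0.3442 × 38.45 = 13.24 kPa; u = γ_w × 1.70 = 16.68 kPa.
Total σ_h = 13.24 + 16.68 = 29.91 kPa.

29.9 kPa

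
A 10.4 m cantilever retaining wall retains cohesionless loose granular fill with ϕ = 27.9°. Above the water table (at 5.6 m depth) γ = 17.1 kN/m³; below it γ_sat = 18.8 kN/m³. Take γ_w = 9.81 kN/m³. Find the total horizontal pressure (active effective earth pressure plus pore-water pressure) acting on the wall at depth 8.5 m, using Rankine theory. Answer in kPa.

72.6 kPa

K_a = (1 − sin φ)/(1 + sin φ) = 0.3625.
γ' = 18.8 − 9.81 = 8.990 kN/m³.
Effective vertical stress at 8.5 m: σ'_v = 17.1×5.6 + 8.990×2.90 = 121.8 kPa.
σ'_h = K_a σ'_v = 0.3625 × 121.8 = 44.16 kPa; u = γ_w × 2.90 = 28.45 kPa.
Total σ_h = 44.16 + 28.45 = 72.61 kPa.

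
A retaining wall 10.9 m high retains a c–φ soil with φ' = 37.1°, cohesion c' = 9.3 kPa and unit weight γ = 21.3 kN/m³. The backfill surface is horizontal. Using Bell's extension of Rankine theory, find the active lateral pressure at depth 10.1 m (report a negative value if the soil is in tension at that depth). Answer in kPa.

K_a = (1 − sin φ)/(1 + sin φ) = 0.2475.
σ_a = K_a γ z − 2c√K_a = 0.2475×21.3×10.1 − 2×9.3×0.4975 = 43.99 kPa.

44.0 kPa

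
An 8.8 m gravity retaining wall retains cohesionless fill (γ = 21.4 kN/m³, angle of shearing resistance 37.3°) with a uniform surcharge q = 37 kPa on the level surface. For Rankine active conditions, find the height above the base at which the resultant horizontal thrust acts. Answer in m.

3.35 m

K_a = 0.2453.
Triangular part P₁ = ½K_aγH² = 203.3 at H/3 = 2.933 m; rectangular part P₂ = K_a q H = 79.88 at H/2 = 4.400 m.
ȳ = (P₁·2.933 + P₂·4.400)/(P₁+P₂) = 3.347 m.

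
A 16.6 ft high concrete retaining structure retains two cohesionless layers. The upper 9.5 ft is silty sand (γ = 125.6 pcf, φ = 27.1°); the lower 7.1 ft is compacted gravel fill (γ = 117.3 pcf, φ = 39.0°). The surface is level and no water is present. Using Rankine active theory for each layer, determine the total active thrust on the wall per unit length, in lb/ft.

K_a1 = tan²(45°−27.1°/2) = 0.3741; K_a2 = tan²(45°−39.0°/2) = 0.2275.
Layer 1: σ at base = K_a1 γ₁ h₁ = 446.3 psf; P₁ = ½×446.3×9.5 = 2120.
Layer 2: σ_v at top = γ₁h₁ = 1193; σ_h top = K_a2×1193 = 271.5; σ_h base = K_a2×(1193+117.3×7.1) = 460.9.
P₂ = ½(271.5+460.9)×7.1 = 2600. Total P_a = 2120+2600 = 4720 lb/ft.

4720 lb/ft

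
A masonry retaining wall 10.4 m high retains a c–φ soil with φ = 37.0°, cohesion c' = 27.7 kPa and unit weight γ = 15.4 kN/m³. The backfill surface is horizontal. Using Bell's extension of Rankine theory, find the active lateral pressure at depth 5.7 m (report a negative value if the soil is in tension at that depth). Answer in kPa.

-5.80 kPa

K_a = (1 − sin φ)/(1 + sin φ) = 0.2486.
σ_a = K_a γ z − 2c√K_a = 0.2486×15.4×5.7 − 2×27.7×0.4986 = -5.801 kPa.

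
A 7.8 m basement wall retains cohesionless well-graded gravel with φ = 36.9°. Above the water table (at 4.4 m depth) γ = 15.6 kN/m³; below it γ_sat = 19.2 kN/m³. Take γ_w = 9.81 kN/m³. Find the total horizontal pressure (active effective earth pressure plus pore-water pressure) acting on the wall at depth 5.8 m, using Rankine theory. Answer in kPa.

34.2 kPa

K_a = (1 − sin φ)/(1 + sin φ) = 0.2497.
γ' = 19.2 − 9.81 = 9.390 kN/m³.
Effective vertical stress at 5.8 m: σ'_v = 15.6×4.4 + 9.390×1.40 = 81.79 kPa.
σ'_h = K_a σ'_v = 0.2497 × 81.79 = 20.42 kPa; u = γ_w × 1.40 = 13.73 kPa.
Total σ_h = 20.42 + 13.73 = 34.15 kPa.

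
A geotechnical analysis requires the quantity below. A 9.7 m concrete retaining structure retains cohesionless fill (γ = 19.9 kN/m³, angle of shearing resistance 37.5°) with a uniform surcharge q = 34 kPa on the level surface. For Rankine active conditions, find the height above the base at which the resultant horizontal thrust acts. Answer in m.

3.65 m

K_a = 0.2432.
Triangular part P₁ = ½K_aγH² = 227.7 at H/3 = 3.233 m; rectangular part P₂ = K_a q H = 80.20 at H/2 = 4.850 m.
ȳ = (P₁·3.233 + P₂·4.850)/(P₁+P₂) = 3.654 m.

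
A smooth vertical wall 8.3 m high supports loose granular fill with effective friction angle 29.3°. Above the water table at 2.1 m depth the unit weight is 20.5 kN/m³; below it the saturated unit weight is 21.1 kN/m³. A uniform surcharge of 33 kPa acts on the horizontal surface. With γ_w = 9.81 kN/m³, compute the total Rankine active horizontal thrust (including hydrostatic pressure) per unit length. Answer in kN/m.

464 kN/m

K_a = tan²(45° − φ/2) = 0.3428.
γ' = 21.1 − 9.81 = 11.29 kN/m³. h₂ = H − d_w = 6.2 m.
σ'_h: at surface K_a·q = 11.31; at WT K_a(q+γd_w) = 26.07; at base K_a(q+γd_w+γ'h₂) = 50.07 kPa.
P₁ = ½(11.31+26.07)×2.1 = 39.26; P₂ = ½(26.07+50.07)×6.2 = 236.0; P_w = ½γ_w h₂² = 188.5.
Total = 39.26+236.0+188.5 = 463.8 kN/m.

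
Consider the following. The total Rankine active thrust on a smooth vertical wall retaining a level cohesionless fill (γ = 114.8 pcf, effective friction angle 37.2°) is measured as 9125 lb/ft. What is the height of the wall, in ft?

K_a = 0.2464. P_a = ½ K_a γ H² ⇒ H = √(2P_a/(K_a γ)).
H = √(2×9125/(0.2464×114.8)) = 25.40 ft.

25.4 ft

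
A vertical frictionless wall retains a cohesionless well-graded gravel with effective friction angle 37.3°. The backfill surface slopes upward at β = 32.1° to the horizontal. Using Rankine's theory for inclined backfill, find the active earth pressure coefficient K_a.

K_a = cos β · (cos β − √(cos²β − cos²φ)) / (cos β + √(cos²β − cos²φ)).
cos β = 0.8471, cos φ = 0.7955, √(cos²β − cos²φ) = 0.2913.
K_a = 0.8471 × (0.8471 − 0.2913)/(0.8471 + 0.2913) = 0.4136.

0.414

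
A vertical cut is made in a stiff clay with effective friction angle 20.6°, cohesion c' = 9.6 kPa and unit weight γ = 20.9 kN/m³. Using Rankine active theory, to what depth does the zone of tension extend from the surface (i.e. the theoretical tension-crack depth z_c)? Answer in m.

1.33 m

K_a = tan²(45° − 20.6°/2) = 0.4795; √K_a = 0.6924.
The active pressure is zero where K_a γ z = 2c√K_a, so z_c = 2c/(γ√K_a) = 2×9.6/(20.9×0.6924) = 1.327 m.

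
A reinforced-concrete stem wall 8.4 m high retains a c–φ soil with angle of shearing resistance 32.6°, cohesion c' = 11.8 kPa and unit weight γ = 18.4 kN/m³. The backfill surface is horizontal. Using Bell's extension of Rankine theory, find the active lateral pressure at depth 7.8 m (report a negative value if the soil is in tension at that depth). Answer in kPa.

30.1 kPa

K_a = (1 − sin φ)/(1 + sin φ) = 0.2997.
σ_a = K_a γ z − 2c√K_a = 0.2997×18.4×7.8 − 2×11.8×0.5475 = 30.10 kPa.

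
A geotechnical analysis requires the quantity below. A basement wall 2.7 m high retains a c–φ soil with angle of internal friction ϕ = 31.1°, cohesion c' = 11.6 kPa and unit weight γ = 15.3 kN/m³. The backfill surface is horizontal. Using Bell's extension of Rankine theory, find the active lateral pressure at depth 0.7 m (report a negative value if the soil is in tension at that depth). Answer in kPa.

-9.68 kPa

K_a = (1 − sin φ)/(1 + sin φ) = 0.3188.
σ_a = K_a γ z − 2c√K_a = 0.3188×15.3×0.7 − 2×11.6×0.5646 = -9.685 kPa.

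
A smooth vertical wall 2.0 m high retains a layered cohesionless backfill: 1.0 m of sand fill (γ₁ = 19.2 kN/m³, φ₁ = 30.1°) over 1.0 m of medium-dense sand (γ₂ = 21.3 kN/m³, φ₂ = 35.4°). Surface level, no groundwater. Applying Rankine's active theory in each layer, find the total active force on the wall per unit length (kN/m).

11.1 kN/m

K_a1 = tan²(45°−30.1°/2) = 0.3320; K_a2 = tan²(45°−35.4°/2) = 0.2664.
Layer 1: σ at base = K_a1 γ₁ h₁ = 6.374 kPa; P₁ = ½×6.374×1.0 = 3.187.
Layer 2: σ_v at top = γ₁h₁ = 19.20; σ_h top = K_a2×19.20 = 5.115; σ_h base = K_a2×(19.20+21.3×1.0) = 10.79.
P₂ = ½(5.115+10.79)×1.0 = 7.952. Total P_a = 3.187+7.952 = 11.14 kN/m.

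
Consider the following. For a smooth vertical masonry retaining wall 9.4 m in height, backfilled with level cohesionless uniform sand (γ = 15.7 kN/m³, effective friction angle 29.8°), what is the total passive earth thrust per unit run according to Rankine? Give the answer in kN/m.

K_p = tan²(45° + φ/2) = 2.976.
P_p = ½ K_p γ H² = 0.5 × 2.976 × 15.7 × 9.4² = 2064 kN/m.

2060 kN/m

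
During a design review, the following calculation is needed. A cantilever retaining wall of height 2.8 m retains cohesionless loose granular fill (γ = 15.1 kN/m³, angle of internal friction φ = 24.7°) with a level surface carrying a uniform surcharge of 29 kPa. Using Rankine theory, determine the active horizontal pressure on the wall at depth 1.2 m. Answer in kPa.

K_a = (1 − sin φ)/(1 + sin φ) = 0.4106.
σ_v = γz + q = 15.1 × 1.2 + 29 = 47.12 kPa.
σ_h = K_a σ_v = 0.4106 × 47.12 = 19.35 kPa.

19.3 kPa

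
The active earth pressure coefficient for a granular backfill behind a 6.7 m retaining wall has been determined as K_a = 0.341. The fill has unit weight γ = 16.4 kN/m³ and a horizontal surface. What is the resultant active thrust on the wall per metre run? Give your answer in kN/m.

P = ½ K_a γ H² = 0.5 × 0.341 × 16.4 × 6.7² = 125.5 kN/m.

126 kN/m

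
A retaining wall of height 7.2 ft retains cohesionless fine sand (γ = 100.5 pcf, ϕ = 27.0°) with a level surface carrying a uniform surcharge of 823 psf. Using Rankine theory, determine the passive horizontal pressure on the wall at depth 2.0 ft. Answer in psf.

K_p = (1 + sin φ)/(1 − sin φ) = 2.663.
σ_v = γz + q = 100.5 × 2.0 + 823 = 1024 psf.
σ_h = K_p σ_v = 2.663 × 1024 = 2727 psf.

2730 psf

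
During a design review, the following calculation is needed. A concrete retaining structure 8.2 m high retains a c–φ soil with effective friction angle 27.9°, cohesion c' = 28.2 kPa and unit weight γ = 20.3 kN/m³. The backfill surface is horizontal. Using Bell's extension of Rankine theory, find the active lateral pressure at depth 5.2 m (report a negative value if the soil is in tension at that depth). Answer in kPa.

4.31 kPa

K_a = (1 − sin φ)/(1 + sin φ) = 0.3625.
σ_a = K_a γ z − 2c√K_a = 0.3625×20.3×5.2 − 2×28.2×0.6020 = 4.306 kPa.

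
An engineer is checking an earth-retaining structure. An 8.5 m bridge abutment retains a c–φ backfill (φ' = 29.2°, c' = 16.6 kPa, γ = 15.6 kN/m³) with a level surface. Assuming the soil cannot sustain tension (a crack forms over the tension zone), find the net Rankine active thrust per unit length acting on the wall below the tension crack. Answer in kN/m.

K_a = 0.3442; √K_a = 0.5867.
Tension-crack depth z_c = 2c/(γ√K_a) = 2×16.6/(15.6×0.5867) = 3.627 m.
σ_a at base = K_a γ H − 2c√K_a = 0.3442×15.6×8.5 − 2×16.6×0.5867 = 26.16 kPa.
P_a = ½ × 26.16 × (H − z_c) = 0.5×26.16×4.873 = 63.74 kN/m.

63.7 kN/m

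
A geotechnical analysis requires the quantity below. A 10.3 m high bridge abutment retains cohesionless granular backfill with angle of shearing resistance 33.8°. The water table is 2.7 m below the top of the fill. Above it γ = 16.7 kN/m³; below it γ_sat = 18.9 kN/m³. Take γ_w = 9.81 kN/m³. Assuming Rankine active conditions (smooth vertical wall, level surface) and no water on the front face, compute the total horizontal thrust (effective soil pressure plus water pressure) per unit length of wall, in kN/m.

K_a = tan²(45° − φ/2) = 0.2851.
γ' = 18.9 − 9.81 = 9.090 kN/m³. Depth below WT = 7.6 m.
σ'_h at WT = K_a γ d_w = 12.86 kPa; at base = 12.86 + K_a γ' × 7.6 = 32.55 kPa.
P₁ (0–2.7 m) = ½×12.86×2.7 = 17.35. P₂ (2.7–10.3 m) = ½(12.86+32.55)×7.6 = 172.5.
P_w = ½ γ_w h₂² = 0.5×9.81×7.6² = 283.3. Total = 17.35+172.5+283.3 = 473.2 kN/m.

473 kN/m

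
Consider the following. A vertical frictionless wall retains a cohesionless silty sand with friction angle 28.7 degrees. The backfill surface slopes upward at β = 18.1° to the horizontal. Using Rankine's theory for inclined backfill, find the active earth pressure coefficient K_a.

0.422

K_a = cos β · (cos β − √(cos²β − cos²φ)) / (cos β + √(cos²β − cos²φ)).
cos β = 0.9505, cos φ = 0.8771, √(cos²β − cos²φ) = 0.3662.
K_a = 0.9505 × (0.9505 − 0.3662)/(0.9505 + 0.3662) = 0.4218.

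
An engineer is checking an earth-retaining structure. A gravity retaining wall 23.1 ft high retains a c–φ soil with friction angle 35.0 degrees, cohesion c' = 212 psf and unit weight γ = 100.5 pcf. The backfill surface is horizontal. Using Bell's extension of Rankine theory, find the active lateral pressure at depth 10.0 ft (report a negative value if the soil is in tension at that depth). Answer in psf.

K_a = (1 − sin φ)/(1 + sin φ) = 0.2710.
σ_a = K_a γ z − 2c√K_a = 0.2710×100.5×10.0 − 2×212×0.5206 = 51.62 psf.

51.6 psf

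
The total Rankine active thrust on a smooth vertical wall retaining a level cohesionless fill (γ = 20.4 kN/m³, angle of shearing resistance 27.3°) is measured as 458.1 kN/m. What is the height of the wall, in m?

K_a = 0.3711. P_a = ½ K_a γ H² ⇒ H = √(2P_a/(K_a γ)).
H = √(2×458.1/(0.3711×20.4)) = 11.00 m.

11.0 m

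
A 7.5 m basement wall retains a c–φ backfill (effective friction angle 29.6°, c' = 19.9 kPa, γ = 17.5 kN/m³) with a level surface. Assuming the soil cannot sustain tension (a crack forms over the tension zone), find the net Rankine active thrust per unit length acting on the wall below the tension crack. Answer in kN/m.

38.3 kN/m

K_a = 0.3387; √K_a = 0.5820.
Tension-crack depth z_c = 2c/(γ√K_a) = 2×19.9/(17.5×0.5820) = 3.908 m.
σ_a at base = K_a γ H − 2c√K_a = 0.3387×17.5×7.5 − 2×19.9×0.5820 = 21.30 kPa.
P_a = ½ × 21.30 × (H − z_c) = 0.5×21.30×3.592 = 38.25 kN/m.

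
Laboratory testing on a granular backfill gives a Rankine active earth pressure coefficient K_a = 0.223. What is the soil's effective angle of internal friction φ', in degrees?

K_a = tan²(45° − φ/2) ⇒ 45° − φ/2 = arctan(√0.223) = 25.28°.
φ = 2(45° − 25.28°) = 39.44°.

39.4°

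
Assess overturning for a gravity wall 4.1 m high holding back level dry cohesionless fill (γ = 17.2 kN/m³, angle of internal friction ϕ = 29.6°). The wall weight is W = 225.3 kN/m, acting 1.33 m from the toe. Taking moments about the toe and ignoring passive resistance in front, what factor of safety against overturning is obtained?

4.48

K_a = tan²(45° − 29.6°/2) = 0.3387.
P_a = ½K_aγH² = 0.5×0.3387×17.2×4.1² = 48.97 kN/m, acting at H/3 = 1.367 m above the base.
Overturning moment M_o = P_a × H/3 = 48.97 × 1.367 = 66.93.
Resisting moment M_r = W × 1.33 = 225.3 × 1.33 = 299.6.
FS_overturning = M_r/M_o = 299.6/66.93 = 4.477.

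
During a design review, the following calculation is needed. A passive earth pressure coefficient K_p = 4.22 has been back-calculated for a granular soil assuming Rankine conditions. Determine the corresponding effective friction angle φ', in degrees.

K_p = (1+sin φ)/(1−sin φ) ⇒ sin φ = (K_p − 1)/(K_p + 1) = 0.6169.
φ = arcsin(0.6169) = 38.09°.

38.1°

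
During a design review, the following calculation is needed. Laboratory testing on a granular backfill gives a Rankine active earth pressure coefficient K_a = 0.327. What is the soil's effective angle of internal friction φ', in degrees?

30.5°

K_a = tan²(45° − φ/2) ⇒ 45° − φ/2 = arctan(√0.327) = 29.76°.
φ = 2(45° − 29.76°) = 30.47°.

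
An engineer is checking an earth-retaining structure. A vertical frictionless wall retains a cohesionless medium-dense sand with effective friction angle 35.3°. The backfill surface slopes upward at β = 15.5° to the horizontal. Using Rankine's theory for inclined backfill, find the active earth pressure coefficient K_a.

K_a = cos β · (cos β − √(cos²β − cos²φ)) / (cos β + √(cos²β − cos²φ)).
cos β = 0.9636, cos φ = 0.8161, √(cos²β − cos²φ) = 0.5124.
K_a = 0.9636 × (0.9636 − 0.5124)/(0.9636 + 0.5124) = 0.2946.

0.295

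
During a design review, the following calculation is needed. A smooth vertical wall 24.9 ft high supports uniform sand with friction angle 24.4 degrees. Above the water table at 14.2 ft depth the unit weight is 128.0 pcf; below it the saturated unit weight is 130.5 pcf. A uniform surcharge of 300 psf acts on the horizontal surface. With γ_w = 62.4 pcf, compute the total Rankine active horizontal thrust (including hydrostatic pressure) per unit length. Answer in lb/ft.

21700 lb/ft

K_a = tan²(45° − φ/2) = 0.4153.
γ' = 130.5 − 62.4 = 68.10 pcf. h₂ = H − d_w = 10.7 ft.
σ'_h: at surface K_a·q = 124.6; at WT K_a(q+γd_w) = 879.5; at base K_a(q+γd_w+γ'h₂) = 1182 psf.
P₁ = ½(124.6+879.5)×14.2 = 7129; P₂ = ½(879.5+1182)×10.7 = 11030; P_w = ½γ_w h₂² = 3572.
Total = 7129+11030+3572 = 21730 lb/ft.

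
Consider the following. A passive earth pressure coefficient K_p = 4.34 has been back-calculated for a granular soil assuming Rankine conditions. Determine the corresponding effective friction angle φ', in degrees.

38.7°

K_p = (1+sin φ)/(1−sin φ) ⇒ sin φ = (K_p − 1)/(K_p + 1) = 0.6255.
φ = arcsin(0.6255) = 38.72°.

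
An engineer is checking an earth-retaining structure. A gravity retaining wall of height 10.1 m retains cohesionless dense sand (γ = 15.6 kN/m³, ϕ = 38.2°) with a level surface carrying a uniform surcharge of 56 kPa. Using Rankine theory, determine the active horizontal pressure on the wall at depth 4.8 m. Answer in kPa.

30.9 kPa

K_a = (1 − sin φ)/(1 + sin φ) = 0.2358.
σ_v = γz + q = 15.6 × 4.8 + 56 = 130.9 kPa.
σ_h = K_a σ_v = 0.2358 × 130.9 = 30.86 kPa.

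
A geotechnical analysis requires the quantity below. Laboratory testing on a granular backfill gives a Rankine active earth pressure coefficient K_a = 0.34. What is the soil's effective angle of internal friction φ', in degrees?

29.5°

K_a = tan²(45° − φ/2) ⇒ 45° − φ/2 = arctan(√0.34) = 30.25°.
φ = 2(45° − 30.25°) = 29.51°.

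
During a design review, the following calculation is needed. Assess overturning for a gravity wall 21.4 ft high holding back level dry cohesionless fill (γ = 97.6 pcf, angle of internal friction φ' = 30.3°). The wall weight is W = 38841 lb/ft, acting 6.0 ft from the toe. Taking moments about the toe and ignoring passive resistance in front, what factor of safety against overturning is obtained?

4.44

K_a = tan²(45° − 30.3°/2) = 0.3293.
P_a = ½K_aγH² = 0.5×0.3293×97.6×21.4² = 7360 lb/ft, acting at H/3 = 7.133 ft above the base.
Overturning moment M_o = P_a × H/3 = 7360 × 7.133 = 52500.
Resisting moment M_r = W × 6.0 = 38841 × 6.0 = 233000.
FS_overturning = M_r/M_o = 233000/52500 = 4.439.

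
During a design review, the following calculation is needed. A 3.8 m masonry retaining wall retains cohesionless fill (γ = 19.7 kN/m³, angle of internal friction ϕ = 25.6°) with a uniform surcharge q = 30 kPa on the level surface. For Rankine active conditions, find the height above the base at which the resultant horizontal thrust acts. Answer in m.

K_a = 0.3966.
Triangular part P₁ = ½K_aγH² = 56.40 at H/3 = 1.267 m; rectangular part P₂ = K_a q H = 45.21 at H/2 = 1.900 m.
ȳ = (P₁·1.267 + P₂·1.900)/(P₁+P₂) = 1.548 m.

1.55 m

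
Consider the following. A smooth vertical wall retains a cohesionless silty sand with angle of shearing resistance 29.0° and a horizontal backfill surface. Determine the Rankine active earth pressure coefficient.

K_a = tan²(45° − φ/2) = tan²(30.50°) = 0.3470.

0.347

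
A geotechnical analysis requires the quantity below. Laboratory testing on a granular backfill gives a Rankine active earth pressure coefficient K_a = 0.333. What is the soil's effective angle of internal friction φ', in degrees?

30.0°

K_a = tan²(45° − φ/2) ⇒ 45° − φ/2 = arctan(√0.333) = 29.99°.
φ = 2(45° − 29.99°) = 30.02°.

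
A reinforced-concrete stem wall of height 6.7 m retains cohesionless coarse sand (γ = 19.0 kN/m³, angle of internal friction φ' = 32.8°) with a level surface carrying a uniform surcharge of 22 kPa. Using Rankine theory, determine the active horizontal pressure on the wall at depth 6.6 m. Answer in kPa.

K_a = (1 − sin φ)/(1 + sin φ) = 0.2973.
σ_v = γz + q = 19.0 × 6.6 + 22 = 147.4 kPa.
σ_h = K_a σ_v = 0.2973 × 147.4 = 43.82 kPa.

43.8 kPa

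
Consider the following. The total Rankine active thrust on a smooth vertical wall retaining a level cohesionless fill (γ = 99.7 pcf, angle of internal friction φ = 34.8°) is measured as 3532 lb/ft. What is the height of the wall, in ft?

K_a = 0.2733. P_a = ½ K_a γ H² ⇒ H = √(2P_a/(K_a γ)).
H = √(2×3532/(0.2733×99.7)) = 16.10 ft.

16.1 ft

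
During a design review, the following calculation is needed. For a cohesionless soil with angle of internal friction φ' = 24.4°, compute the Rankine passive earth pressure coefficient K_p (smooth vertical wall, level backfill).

2.41

K_p = (1 + sin φ)/(1 − sin φ) = tan²(45° + 24.4°/2) = 2.408.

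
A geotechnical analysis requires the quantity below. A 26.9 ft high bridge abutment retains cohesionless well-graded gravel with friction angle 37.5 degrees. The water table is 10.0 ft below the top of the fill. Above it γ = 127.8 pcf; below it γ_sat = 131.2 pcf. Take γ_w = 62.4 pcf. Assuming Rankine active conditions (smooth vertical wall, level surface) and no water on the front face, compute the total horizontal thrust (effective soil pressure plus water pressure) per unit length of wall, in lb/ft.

18100 lb/ft

K_a = tan²(45° − φ/2) = 0.2432.
γ' = 131.2 − 62.4 = 68.80 pcf. Depth below WT = 16.9 ft.
σ'_h at WT = K_a γ d_w = 310.8 psf; at base = 310.8 + K_a γ' × 16.9 = 593.6 psf.
P₁ (0–10.0 ft) = ½×310.8×10.0 = 1554. P₂ (10.0–26.9 ft) = ½(310.8+593.6)×16.9 = 7642.
P_w = ½ γ_w h₂² = 0.5×62.4×16.9² = 8911. Total = 1554+7642+8911 = 18110 lb/ft.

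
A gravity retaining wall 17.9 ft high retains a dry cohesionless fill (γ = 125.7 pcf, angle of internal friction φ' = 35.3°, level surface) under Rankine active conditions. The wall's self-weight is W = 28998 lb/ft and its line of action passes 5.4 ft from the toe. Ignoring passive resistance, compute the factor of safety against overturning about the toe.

K_a = tan²(45° − 35.3°/2) = 0.2675.
P_a = ½K_aγH² = 0.5×0.2675×125.7×17.9² = 5388 lb/ft, acting at H/3 = 5.967 ft above the base.
Overturning moment M_o = P_a × H/3 = 5388 × 5.967 = 32150.
Resisting moment M_r = W × 5.4 = 28998 × 5.4 = 156600.
FS_overturning = M_r/M_o = 156600/32150 = 4.871.

4.87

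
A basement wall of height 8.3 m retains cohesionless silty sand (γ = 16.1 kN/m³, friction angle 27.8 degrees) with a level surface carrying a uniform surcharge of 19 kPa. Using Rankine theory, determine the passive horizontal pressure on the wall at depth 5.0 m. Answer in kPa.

K_p = (1 + sin φ)/(1 − sin φ) = 2.748.
σ_v = γz + q = 16.1 × 5.0 + 19 = 99.50 kPa.
σ_h = K_p σ_v = 2.748 × 99.50 = 273.4 kPa.

273 kPa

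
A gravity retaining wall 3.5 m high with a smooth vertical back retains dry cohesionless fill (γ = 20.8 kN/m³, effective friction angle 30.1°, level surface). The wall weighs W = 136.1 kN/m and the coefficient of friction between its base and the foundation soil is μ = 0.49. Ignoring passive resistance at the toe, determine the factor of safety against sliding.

K_a = tan²(45° − 30.1°/2) = 0.3320.
P_a = ½K_aγH² = 0.5×0.3320×20.8×3.5² = 42.30 kN/m, acting at H/3 = 1.167 m above the base.
FS_sliding = μW / P_a = 0.49×136.1 / 42.30 = 1.577.

1.58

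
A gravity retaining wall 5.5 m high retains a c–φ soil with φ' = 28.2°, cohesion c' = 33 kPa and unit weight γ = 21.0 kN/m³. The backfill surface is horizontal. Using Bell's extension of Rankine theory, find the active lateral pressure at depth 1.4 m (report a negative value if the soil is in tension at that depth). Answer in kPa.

-29.0 kPa

K_a = (1 − sin φ)/(1 + sin φ) = 0.3582.
σ_a = K_a γ z − 2c√K_a = 0.3582×21.0×1.4 − 2×33×0.5985 = -28.97 kPa.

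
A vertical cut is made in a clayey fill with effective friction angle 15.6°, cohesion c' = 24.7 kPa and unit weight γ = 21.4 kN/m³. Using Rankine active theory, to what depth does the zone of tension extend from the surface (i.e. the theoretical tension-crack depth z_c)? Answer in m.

3.04 m

K_a = tan²(45° − 15.6°/2) = 0.5761; √K_a = 0.7590.
The active pressure is zero where K_a γ z = 2c√K_a, so z_c = 2c/(γ√K_a) = 2×24.7/(21.4×0.7590) = 3.041 m.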